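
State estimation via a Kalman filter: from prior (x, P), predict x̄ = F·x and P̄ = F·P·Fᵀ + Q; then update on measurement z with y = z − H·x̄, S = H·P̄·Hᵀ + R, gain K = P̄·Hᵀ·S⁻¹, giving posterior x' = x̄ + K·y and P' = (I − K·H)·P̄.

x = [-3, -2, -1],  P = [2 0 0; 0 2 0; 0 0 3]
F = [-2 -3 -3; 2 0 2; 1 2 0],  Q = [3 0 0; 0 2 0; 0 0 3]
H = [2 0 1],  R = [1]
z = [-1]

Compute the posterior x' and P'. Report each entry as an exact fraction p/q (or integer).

x̄ = F·x = [15, -8, -7]
P̄ = F·P·Fᵀ + Q = [56 -26 -16; -26 22 4; -16 4 13]
y = z − H·x̄ = [-24]
S = H·P̄·Hᵀ + R = [174]
K = P̄·Hᵀ·S⁻¹ = [16/29; -8/29; -19/174]
x' = x̄ + K·y = [51/29, -40/29, -127/29]
P' = (I − K·H)·P̄ = [88/29 14/29 -160/29; 14/29 254/29 -36/29; -160/29 -36/29 1901/174]

x' = [51/29, -40/29, -127/29]
P' = [88/29 14/29 -160/29; 14/29 254/29 -36/29; -160/29 -36/29 1901/174]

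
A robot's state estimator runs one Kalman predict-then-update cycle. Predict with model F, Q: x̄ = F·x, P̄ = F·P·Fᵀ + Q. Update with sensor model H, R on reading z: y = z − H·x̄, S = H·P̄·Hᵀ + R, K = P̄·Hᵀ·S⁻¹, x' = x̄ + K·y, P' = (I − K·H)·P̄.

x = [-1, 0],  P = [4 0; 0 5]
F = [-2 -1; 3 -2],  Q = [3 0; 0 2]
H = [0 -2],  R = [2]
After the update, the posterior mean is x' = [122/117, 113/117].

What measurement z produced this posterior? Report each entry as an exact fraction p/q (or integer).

z = [-2]

x̄ = F·x = [2, -3]
P̄ = F·P·Fᵀ + Q = [24 -14; -14 58]
S = H·P̄·Hᵀ + R = [234]
K = P̄·Hᵀ·S⁻¹ = [14/117; -58/117]
x' − x̄ = [-112/117, 464/117] = K·y
y = (KᵀK)⁻¹·Kᵀ·(x' − x̄) = [-8]
z = y + H·x̄ = [-8] + [6] = [-2]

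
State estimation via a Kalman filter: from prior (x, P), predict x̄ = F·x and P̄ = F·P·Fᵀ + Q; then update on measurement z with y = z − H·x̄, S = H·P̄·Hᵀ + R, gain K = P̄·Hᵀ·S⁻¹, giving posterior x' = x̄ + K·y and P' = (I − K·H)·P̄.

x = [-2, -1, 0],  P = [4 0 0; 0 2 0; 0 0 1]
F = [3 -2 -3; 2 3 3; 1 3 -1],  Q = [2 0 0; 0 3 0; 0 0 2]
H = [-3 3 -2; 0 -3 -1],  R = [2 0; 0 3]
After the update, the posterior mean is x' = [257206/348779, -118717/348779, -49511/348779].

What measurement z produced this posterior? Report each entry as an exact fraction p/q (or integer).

z = [-3, 1]

x̄ = F·x = [-4, -7, -5]
P̄ = F·P·Fᵀ + Q = [55 3 3; 3 46 23; 3 23 25]
S = H·P̄·Hᵀ + R = [717 -259; -259 580]
K = P̄·Hᵀ·S⁻¹ = [-97068/348779 -50562/348779; 6441/348779 -93940/348779; -18546/348779 -64808/348779]
x' − x̄ = [1652322/348779, 2322736/348779, 1694384/348779] = K·y
y = (KᵀK)⁻¹·Kᵀ·(x' − x̄) = [-4, -25]
z = y + H·x̄ = [-4, -25] + [1, 26] = [-3, 1]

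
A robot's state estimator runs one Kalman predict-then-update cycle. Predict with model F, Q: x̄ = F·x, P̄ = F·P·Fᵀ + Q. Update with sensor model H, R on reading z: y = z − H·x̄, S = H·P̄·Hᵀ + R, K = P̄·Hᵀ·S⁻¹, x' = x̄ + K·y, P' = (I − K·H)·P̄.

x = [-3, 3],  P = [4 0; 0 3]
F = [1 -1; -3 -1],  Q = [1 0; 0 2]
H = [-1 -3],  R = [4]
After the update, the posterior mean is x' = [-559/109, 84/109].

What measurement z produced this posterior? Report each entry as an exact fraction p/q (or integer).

x̄ = F·x = [-6, 6]
P̄ = F·P·Fᵀ + Q = [8 -9; -9 41]
S = H·P̄·Hᵀ + R = [327]
K = P̄·Hᵀ·S⁻¹ = [19/327; -38/109]
x' − x̄ = [95/109, -570/109] = K·y
y = (KᵀK)⁻¹·Kᵀ·(x' − x̄) = [15]
z = y + H·x̄ = [15] + [-12] = [3]

z = [3]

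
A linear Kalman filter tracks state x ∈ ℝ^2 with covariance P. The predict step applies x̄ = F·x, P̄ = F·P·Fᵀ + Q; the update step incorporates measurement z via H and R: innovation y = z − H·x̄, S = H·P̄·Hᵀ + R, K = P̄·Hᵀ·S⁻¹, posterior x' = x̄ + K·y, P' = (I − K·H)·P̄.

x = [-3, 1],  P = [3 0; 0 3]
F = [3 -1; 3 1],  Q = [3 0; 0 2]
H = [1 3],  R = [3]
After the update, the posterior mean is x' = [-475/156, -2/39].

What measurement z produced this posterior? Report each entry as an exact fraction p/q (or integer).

z = [-3]

x̄ = F·x = [-10, -8]
P̄ = F·P·Fᵀ + Q = [33 24; 24 32]
S = H·P̄·Hᵀ + R = [468]
K = P̄·Hᵀ·S⁻¹ = [35/156; 10/39]
x' − x̄ = [1085/156, 310/39] = K·y
y = (KᵀK)⁻¹·Kᵀ·(x' − x̄) = [31]
z = y + H·x̄ = [31] + [-34] = [-3]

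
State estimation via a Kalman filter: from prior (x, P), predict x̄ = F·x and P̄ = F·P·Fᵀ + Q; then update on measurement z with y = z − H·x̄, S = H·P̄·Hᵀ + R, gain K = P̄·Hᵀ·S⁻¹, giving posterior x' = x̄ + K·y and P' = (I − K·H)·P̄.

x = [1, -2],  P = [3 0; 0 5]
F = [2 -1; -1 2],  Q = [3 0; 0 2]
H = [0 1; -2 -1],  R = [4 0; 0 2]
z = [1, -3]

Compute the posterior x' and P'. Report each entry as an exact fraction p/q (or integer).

x̄ = F·x = [4, -5]
P̄ = F·P·Fᵀ + Q = [20 -16; -16 25]
y = z − H·x̄ = [6, 0]
S = H·P̄·Hᵀ + R = [29 7; 7 43]
K = P̄·Hᵀ·S⁻¹ = [-260/599 -292/599; 513/599 14/599]
x' = x̄ + K·y = [836/599, 83/599]
P' = (I − K·H)·P̄ = [812/599 -1040/599; -1040/599 2052/599]

x' = [836/599, 83/599]
P' = [812/599 -1040/599; -1040/599 2052/599]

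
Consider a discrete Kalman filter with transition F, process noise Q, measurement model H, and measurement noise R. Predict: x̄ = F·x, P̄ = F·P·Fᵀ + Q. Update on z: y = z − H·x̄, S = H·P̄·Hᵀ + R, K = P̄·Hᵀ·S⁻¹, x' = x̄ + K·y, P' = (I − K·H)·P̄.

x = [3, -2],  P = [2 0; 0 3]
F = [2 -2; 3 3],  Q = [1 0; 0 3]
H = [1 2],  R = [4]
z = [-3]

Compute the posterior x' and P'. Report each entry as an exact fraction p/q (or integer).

x' = [1759/193, -1131/193]
P' = [3972/193 -1968/193; -1968/193 1164/193]

x̄ = F·x = [10, 3]
P̄ = F·P·Fᵀ + Q = [21 -6; -6 48]
y = z − H·x̄ = [-19]
S = H·P̄·Hᵀ + R = [193]
K = P̄·Hᵀ·S⁻¹ = [9/193; 90/193]
x' = x̄ + K·y = [1759/193, -1131/193]
P' = (I − K·H)·P̄ = [3972/193 -1968/193; -1968/193 1164/193]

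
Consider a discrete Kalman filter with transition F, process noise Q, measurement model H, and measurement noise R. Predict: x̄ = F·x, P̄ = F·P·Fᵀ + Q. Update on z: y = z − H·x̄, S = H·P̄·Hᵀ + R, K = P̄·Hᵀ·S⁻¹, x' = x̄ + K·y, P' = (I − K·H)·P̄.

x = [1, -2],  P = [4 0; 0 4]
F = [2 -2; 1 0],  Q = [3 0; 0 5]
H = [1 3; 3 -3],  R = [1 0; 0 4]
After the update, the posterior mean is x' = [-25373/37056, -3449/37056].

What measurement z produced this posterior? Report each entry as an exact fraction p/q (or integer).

z = [-1, -2]

x̄ = F·x = [6, 1]
P̄ = F·P·Fᵀ + Q = [35 8; 8 9]
S = H·P̄·Hᵀ + R = [165 72; 72 256]
K = P̄·Hᵀ·S⁻¹ = [1159/4632 3039/12352; 1147/4632 -1005/12352]
x' − x̄ = [-247709/37056, -40505/37056] = K·y
y = (KᵀK)⁻¹·Kᵀ·(x' − x̄) = [-10, -17]
z = y + H·x̄ = [-10, -17] + [9, 15] = [-1, -2]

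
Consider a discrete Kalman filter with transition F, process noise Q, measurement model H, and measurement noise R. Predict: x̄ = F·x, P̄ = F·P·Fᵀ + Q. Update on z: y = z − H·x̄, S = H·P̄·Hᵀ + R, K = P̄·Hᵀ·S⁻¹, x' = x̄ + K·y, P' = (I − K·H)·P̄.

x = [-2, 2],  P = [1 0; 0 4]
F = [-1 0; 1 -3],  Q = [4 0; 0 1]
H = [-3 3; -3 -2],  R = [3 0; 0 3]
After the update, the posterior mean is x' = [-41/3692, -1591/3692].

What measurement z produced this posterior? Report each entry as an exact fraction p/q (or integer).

z = [-1, 1]

x̄ = F·x = [2, -8]
P̄ = F·P·Fᵀ + Q = [5 -1; -1 38]
S = H·P̄·Hᵀ + R = [408 -180; -180 188]
K = P̄·Hᵀ·S⁻¹ = [-477/3692 -178/923; 369/1846 -727/3692]
x' − x̄ = [-7425/3692, 27945/3692] = K·y
y = (KᵀK)⁻¹·Kᵀ·(x' − x̄) = [29, -9]
z = y + H·x̄ = [29, -9] + [-30, 10] = [-1, 1]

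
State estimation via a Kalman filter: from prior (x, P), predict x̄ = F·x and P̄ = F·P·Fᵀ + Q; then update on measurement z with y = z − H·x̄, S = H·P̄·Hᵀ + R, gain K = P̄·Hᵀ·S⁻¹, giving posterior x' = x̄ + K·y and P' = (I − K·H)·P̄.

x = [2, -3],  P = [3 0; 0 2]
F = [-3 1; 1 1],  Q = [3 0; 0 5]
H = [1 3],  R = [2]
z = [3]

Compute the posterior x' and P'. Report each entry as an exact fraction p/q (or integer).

x̄ = F·x = [-9, -1]
P̄ = F·P·Fᵀ + Q = [32 -7; -7 10]
y = z − H·x̄ = [15]
S = H·P̄·Hᵀ + R = [82]
K = P̄·Hᵀ·S⁻¹ = [11/82; 23/82]
x' = x̄ + K·y = [-573/82, 263/82]
P' = (I − K·H)·P̄ = [2503/82 -827/82; -827/82 291/82]

x' = [-573/82, 263/82]
P' = [2503/82 -827/82; -827/82 291/82]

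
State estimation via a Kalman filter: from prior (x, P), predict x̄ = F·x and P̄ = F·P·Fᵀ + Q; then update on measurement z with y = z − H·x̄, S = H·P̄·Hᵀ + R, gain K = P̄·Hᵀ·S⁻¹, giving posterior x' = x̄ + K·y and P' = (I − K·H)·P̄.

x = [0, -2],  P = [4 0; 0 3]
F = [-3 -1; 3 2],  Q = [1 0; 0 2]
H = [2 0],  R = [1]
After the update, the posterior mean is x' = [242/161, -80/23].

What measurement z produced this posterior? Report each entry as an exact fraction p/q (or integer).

x̄ = F·x = [2, -4]
P̄ = F·P·Fᵀ + Q = [40 -42; -42 50]
S = H·P̄·Hᵀ + R = [161]
K = P̄·Hᵀ·S⁻¹ = [80/161; -12/23]
x' − x̄ = [-80/161, 12/23] = K·y
y = (KᵀK)⁻¹·Kᵀ·(x' − x̄) = [-1]
z = y + H·x̄ = [-1] + [4] = [3]

z = [3]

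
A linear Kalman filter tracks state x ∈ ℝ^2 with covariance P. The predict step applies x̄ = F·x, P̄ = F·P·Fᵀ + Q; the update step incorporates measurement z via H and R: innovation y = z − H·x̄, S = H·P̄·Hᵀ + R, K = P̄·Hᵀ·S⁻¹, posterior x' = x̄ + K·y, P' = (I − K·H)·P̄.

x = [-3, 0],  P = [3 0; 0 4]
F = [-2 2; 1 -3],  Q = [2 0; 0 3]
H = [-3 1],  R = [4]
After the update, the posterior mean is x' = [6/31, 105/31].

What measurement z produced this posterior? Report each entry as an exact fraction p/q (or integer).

z = [3]

x̄ = F·x = [6, -3]
P̄ = F·P·Fᵀ + Q = [30 -30; -30 42]
S = H·P̄·Hᵀ + R = [496]
K = P̄·Hᵀ·S⁻¹ = [-15/62; 33/124]
x' − x̄ = [-180/31, 198/31] = K·y
y = (KᵀK)⁻¹·Kᵀ·(x' − x̄) = [24]
z = y + H·x̄ = [24] + [-21] = [3]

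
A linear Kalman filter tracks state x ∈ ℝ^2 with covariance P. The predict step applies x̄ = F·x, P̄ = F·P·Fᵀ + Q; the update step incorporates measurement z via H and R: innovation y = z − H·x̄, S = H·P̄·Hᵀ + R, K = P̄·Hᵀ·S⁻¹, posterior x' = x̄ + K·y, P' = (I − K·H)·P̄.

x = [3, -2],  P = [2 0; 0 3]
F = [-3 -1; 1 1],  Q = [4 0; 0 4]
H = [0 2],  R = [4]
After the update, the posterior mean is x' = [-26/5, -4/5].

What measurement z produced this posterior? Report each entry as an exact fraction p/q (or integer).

x̄ = F·x = [-7, 1]
P̄ = F·P·Fᵀ + Q = [25 -9; -9 9]
S = H·P̄·Hᵀ + R = [40]
K = P̄·Hᵀ·S⁻¹ = [-9/20; 9/20]
x' − x̄ = [9/5, -9/5] = K·y
y = (KᵀK)⁻¹·Kᵀ·(x' − x̄) = [-4]
z = y + H·x̄ = [-4] + [2] = [-2]

z = [-2]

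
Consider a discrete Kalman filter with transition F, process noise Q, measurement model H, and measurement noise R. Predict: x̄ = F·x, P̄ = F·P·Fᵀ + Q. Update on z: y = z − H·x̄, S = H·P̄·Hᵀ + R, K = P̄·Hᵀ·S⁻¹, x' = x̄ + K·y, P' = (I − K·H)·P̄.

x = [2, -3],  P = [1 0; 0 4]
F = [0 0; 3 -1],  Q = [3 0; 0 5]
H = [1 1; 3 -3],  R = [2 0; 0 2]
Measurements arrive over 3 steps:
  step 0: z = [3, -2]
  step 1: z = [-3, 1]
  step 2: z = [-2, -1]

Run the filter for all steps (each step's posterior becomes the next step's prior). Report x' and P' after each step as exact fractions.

step 0: x' = [1341/1184, 279/148], P' = [273/592 27/74; 27/74 18/37]
step 1: x' = [-73989/75280, -24663/18820], P' = [67911/150560 13227/37640; 13227/37640 4409/9410]
step 2: x' = [-15710901/15262400, -2852217/3815600], P' = [3441621/7631200 670257/1907800; 670257/1907800 223419/476950]

step 0: x̄ = F·x = [0, 9]
step 0: P̄ = F·P·Fᵀ + Q = [3 0; 0 18]
step 0: y = z − H·x̄ = [-6, 25]
step 0: S = H·P̄·Hᵀ + R = [23 -45; -45 191]
step 0: K = P̄·Hᵀ·S⁻¹ = [489/1184 171/1184; 63/148 -27/148]
step 0: x' = x̄ + K·y = [1341/1184, 279/148]
step 0: P' = (I − K·H)·P̄ = [273/592 27/74; 27/74 18/37]
step 1: x̄ = F·x = [0, 1791/1184]
step 1: P̄ = F·P·Fᵀ + Q = [3 0; 0 4409/592]
step 1: y = z − H·x̄ = [-5343/1184, 6557/1184]
step 1: S = H·P̄·Hᵀ + R = [7369/592 -7899/592; -7899/592 56849/592]
step 1: K = P̄·Hᵀ·S⁻¹ = [120819/301120 45009/301120; 30863/75280 -13227/75280]
step 1: x' = x̄ + K·y = [-73989/75280, -24663/18820]
step 1: P' = (I − K·H)·P̄ = [67911/150560 13227/37640; 13227/37640 4409/9410]
step 2: x̄ = F·x = [0, -24663/15056]
step 2: P̄ = F·P·Fᵀ + Q = [3 0; 0 223419/30112]
step 2: y = z − H·x̄ = [-5449/15056, -89045/15056]
step 2: S = H·P̄·Hᵀ + R = [373979/30112 -399249/30112; -399249/30112 2884019/30112]
step 2: K = P̄·Hᵀ·S⁻¹ = [6122649/15262400 2281779/15262400; 1563933/3815600 -670257/3815600]
step 2: x' = x̄ + K·y = [-15710901/15262400, -2852217/3815600]
step 2: P' = (I − K·H)·P̄ = [3441621/7631200 670257/1907800; 670257/1907800 223419/476950]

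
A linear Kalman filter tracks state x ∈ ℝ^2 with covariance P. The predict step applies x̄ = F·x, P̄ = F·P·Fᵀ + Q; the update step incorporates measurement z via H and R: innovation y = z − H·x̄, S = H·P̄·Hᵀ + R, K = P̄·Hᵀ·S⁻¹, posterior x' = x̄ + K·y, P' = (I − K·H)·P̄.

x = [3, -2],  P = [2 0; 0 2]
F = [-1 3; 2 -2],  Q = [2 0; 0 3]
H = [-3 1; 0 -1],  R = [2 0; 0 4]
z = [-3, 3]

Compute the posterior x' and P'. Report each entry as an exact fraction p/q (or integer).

x̄ = F·x = [-9, 10]
P̄ = F·P·Fᵀ + Q = [22 -16; -16 19]
y = z − H·x̄ = [-40, 13]
S = H·P̄·Hᵀ + R = [315 -67; -67 23]
K = P̄·Hᵀ·S⁻¹ = [-407/1378 -227/1378; 67/689 -374/689]
x' = x̄ + K·y = [927/1378, -652/689]
P' = (I − K·H)·P̄ = [287/689 454/689; 454/689 1496/689]

x' = [927/1378, -652/689]
P' = [287/689 454/689; 454/689 1496/689]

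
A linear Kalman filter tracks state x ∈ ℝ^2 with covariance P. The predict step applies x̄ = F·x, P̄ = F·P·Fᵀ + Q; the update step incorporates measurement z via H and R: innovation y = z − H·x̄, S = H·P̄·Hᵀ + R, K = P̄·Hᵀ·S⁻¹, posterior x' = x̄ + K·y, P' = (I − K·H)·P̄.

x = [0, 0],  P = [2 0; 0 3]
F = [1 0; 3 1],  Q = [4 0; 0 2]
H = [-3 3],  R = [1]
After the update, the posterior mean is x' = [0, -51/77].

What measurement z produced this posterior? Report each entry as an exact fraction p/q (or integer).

x̄ = F·x = [0, 0]
P̄ = F·P·Fᵀ + Q = [6 6; 6 23]
S = H·P̄·Hᵀ + R = [154]
K = P̄·Hᵀ·S⁻¹ = [0; 51/154]
x' − x̄ = [0, -51/77] = K·y
y = (KᵀK)⁻¹·Kᵀ·(x' − x̄) = [-2]
z = y + H·x̄ = [-2] + [0] = [-2]

z = [-2]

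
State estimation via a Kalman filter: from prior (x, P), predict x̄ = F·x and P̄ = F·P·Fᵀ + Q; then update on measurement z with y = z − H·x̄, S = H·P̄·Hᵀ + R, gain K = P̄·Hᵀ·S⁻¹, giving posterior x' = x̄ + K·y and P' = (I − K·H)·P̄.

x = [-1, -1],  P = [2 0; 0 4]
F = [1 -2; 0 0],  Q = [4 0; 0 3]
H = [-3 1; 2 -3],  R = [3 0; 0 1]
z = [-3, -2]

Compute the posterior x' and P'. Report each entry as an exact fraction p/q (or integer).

x̄ = F·x = [1, 0]
P̄ = F·P·Fᵀ + Q = [22 0; 0 3]
y = z − H·x̄ = [0, -4]
S = H·P̄·Hᵀ + R = [204 -141; -141 116]
K = P̄·Hᵀ·S⁻¹ = [-484/1261 -110/1261; -307/1261 -471/1261]
x' = x̄ + K·y = [1701/1261, 1884/1261]
P' = (I − K·H)·P̄ = [638/1261 462/1261; 462/1261 465/1261]

x' = [1701/1261, 1884/1261]
P' = [638/1261 462/1261; 462/1261 465/1261]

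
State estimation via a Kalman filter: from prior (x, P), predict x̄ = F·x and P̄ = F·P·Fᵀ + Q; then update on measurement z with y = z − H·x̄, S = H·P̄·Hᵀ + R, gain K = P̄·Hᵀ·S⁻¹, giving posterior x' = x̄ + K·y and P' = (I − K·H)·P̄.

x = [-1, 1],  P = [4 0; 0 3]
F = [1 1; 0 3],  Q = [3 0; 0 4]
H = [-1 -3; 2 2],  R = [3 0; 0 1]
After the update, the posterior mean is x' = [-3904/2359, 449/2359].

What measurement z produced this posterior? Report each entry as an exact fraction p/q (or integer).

z = [1, -3]

x̄ = F·x = [0, 3]
P̄ = F·P·Fᵀ + Q = [10 9; 9 31]
S = H·P̄·Hᵀ + R = [346 -278; -278 237]
K = P̄·Hᵀ·S⁻¹ = [1795/4718 1431/2359; -967/2359 -338/2359]
x' − x̄ = [-3904/2359, -6628/2359] = K·y
y = (KᵀK)⁻¹·Kᵀ·(x' − x̄) = [10, -9]
z = y + H·x̄ = [10, -9] + [-9, 6] = [1, -3]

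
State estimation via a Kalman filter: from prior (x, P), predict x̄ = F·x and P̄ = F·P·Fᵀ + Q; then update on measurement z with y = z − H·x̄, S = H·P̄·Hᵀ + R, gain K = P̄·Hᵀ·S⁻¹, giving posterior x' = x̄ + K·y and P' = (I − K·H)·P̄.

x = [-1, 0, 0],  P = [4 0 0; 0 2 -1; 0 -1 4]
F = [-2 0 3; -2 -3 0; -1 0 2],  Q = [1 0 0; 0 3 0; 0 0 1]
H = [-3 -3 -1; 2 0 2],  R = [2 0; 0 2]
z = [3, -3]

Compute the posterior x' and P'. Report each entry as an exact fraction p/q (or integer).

x̄ = F·x = [2, 2, 1]
P̄ = F·P·Fᵀ + Q = [53 25 32; 25 37 14; 32 14 21]
y = z − H·x̄ = [16, -9]
S = H·P̄·Hᵀ + R = [1559 -850; -850 554]
K = P̄·Hᵀ·S⁻¹ = [-1432/70593 19465/70593; -22250/70593 -24199/70593; 1007/70593 15052/70593]
x' = x̄ + K·y = [-56911/70593, 2977/70593, -48763/70593]
P' = (I − K·H)·P̄ = [51467/70593 -39845/70593 -32002/70593; -39845/70593 49463/70593 15646/70593; -32002/70593 15646/70593 47054/70593]

x' = [-56911/70593, 2977/70593, -48763/70593]
P' = [51467/70593 -39845/70593 -32002/70593; -39845/70593 49463/70593 15646/70593; -32002/70593 15646/70593 47054/70593]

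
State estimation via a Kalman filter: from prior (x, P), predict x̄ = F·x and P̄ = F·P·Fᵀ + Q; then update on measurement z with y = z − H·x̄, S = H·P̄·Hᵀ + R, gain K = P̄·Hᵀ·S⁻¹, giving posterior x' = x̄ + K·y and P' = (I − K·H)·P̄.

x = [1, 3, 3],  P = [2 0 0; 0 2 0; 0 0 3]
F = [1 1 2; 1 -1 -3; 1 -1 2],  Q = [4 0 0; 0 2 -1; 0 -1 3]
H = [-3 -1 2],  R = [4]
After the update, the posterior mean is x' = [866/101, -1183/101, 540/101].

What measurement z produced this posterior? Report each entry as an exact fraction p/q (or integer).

x̄ = F·x = [10, -11, 4]
P̄ = F·P·Fᵀ + Q = [20 -18 12; -18 33 -15; 12 -15 19]
S = H·P̄·Hᵀ + R = [101]
K = P̄·Hᵀ·S⁻¹ = [-18/101; -9/101; 17/101]
x' − x̄ = [-144/101, -72/101, 136/101] = K·y
y = (KᵀK)⁻¹·Kᵀ·(x' − x̄) = [8]
z = y + H·x̄ = [8] + [-11] = [-3]

z = [-3]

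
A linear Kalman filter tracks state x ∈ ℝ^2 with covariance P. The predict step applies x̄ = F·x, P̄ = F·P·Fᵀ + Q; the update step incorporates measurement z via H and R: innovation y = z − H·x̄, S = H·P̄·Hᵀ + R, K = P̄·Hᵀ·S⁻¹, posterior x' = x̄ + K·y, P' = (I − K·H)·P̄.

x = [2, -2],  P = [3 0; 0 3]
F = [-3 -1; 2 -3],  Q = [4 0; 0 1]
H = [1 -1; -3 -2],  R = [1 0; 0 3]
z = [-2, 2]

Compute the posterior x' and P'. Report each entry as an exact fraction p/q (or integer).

x̄ = F·x = [-4, 10]
P̄ = F·P·Fᵀ + Q = [34 -9; -9 40]
y = z − H·x̄ = [12, 10]
S = H·P̄·Hᵀ + R = [93 -31; -31 361]
K = P̄·Hᵀ·S⁻¹ = [12919/32612 -209/1052; -4833/8153 -52/263]
x' = x̄ + K·y = [-20105/16306, 7414/8153]
P' = (I − K·H)·P̄ = [9055/32612 -966/8153; -966/8153 3867/8153]

x' = [-20105/16306, 7414/8153]
P' = [9055/32612 -966/8153; -966/8153 3867/8153]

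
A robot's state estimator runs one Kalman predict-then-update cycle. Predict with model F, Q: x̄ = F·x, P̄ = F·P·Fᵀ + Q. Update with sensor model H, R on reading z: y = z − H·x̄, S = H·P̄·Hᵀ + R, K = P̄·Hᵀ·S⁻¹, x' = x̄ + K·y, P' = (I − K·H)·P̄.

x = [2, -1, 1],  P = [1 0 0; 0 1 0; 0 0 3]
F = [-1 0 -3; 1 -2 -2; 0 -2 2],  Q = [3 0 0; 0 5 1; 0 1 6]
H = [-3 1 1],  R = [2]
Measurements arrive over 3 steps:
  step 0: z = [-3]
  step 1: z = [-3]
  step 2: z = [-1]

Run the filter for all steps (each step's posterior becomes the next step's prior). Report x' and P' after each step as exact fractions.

step 0: x' = [671/317, 1498/317, -388/317], P' = [991/317 2005/317 780/317; 2005/317 5678/317 265/317; 780/317 265/317 2213/317]
step 1: x' = [-900517/272191, -1597105/272191, -1932717/272191], P' = [6548585/272191 11412905/272191 8089354/272191; 11412905/272191 20908332/272191 13301435/272191; 8089354/272191 13301435/272191 11108201/272191]
step 2: x' = [-428204516/610024183, -244859769/610024183, -1678449782/610024183], P' = [33568781483/610024183 59291366671/610024183 40828631618/610024183; 59291366671/610024183 107012926644/610024183 70327706705/610024183; 40828631618/610024183 70327706705/610024183 52151575935/610024183]

step 0: x̄ = F·x = [-5, 2, 4]
step 0: P̄ = F·P·Fᵀ + Q = [31 17 -18; 17 22 -7; -18 -7 22]
step 0: y = z − H·x̄ = [-24]
step 0: S = H·P̄·Hᵀ + R = [317]
step 0: K = P̄·Hᵀ·S⁻¹ = [-94/317; -36/317; 69/317]
step 0: x' = x̄ + K·y = [671/317, 1498/317, -388/317]
step 0: P' = (I − K·H)·P̄ = [991/317 2005/317 780/317; 2005/317 5678/317 265/317; 780/317 265/317 2213/317]
step 1: x̄ = F·x = [493/317, -1549/317, -3772/317]
step 1: P̄ = F·P·Fᵀ + Q = [26539/317 17107/317 -9238/317; 17107/317 25120/317 11727/317; -9238/317 11727/317 31346/317]
step 1: y = z − H·x̄ = [5849/317]
step 1: S = H·P̄·Hᵀ + R = [272191/317]
step 1: K = P̄·Hᵀ·S⁻¹ = [-71748/272191; -14474/272191; 70787/272191]
step 1: x' = x̄ + K·y = [-900517/272191, -1597105/272191, -1932717/272191]
step 1: P' = (I − K·H)·P̄ = [6548585/272191 11412905/272191 8089354/272191; 11412905/272191 20908332/272191 13301435/272191; 8089354/272191 13301435/272191 11108201/272191]
step 2: x̄ = F·x = [6698668/272191, 6159127/272191, -671224/272191]
step 2: P̄ = F·P·Fᵀ + Q = [155875091/272191 154645687/272191 19806506/272191; 154645687/272191 164378116/272191 32825613/272191; 19806506/272191 32825613/272191 23287798/272191]
step 2: y = z − H·x̄ = [14335910/272191]
step 2: S = H·P̄·Hᵀ + R = [610024183/272191]
step 2: K = P̄·Hᵀ·S⁻¹ = [-293173080/610024183; -266733332/610024183; -3306107/610024183]
step 2: x' = x̄ + K·y = [-428204516/610024183, -244859769/610024183, -1678449782/610024183]
step 2: P' = (I − K·H)·P̄ = [33568781483/610024183 59291366671/610024183 40828631618/610024183; 59291366671/610024183 107012926644/610024183 70327706705/610024183; 40828631618/610024183 70327706705/610024183 52151575935/610024183]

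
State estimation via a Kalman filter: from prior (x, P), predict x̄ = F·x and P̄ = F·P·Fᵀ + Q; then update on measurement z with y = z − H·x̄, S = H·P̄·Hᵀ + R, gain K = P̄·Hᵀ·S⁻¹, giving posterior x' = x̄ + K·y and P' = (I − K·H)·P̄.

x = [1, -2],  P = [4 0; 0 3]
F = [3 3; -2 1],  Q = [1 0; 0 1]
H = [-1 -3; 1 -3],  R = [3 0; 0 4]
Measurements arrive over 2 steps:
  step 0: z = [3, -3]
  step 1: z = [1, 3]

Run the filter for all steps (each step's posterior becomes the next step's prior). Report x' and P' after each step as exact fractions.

step 0: x̄ = F·x = [-3, -4]
step 0: P̄ = F·P·Fᵀ + Q = [64 -15; -15 20]
step 0: y = z − H·x̄ = [-12, -12]
step 0: S = H·P̄·Hᵀ + R = [157 116; 116 338]
step 0: K = P̄·Hᵀ·S⁻¹ = [-9533/19805 19317/39610; -651/3961 -1311/7922]
step 0: x' = x̄ + K·y = [-60921/19805, -166/3961]
step 0: P' = (I − K·H)·P̄ = [67233/39610 -669/7922; -669/7922 1525/7922]
step 1: x̄ = F·x = [-185253/19805, 121012/19805]
step 1: P̄ = F·P·Fᵀ + Q = [326561/19805 -185244/19805; -185244/19805 329547/39610]
step 1: y = z − H·x̄ = [197588/19805, 607704/19805]
step 1: S = H·P̄·Hᵀ + R = [1514947/39610 2312801/39610; 2312801/39610 6000413/39610]
step 1: K = P̄·Hᵀ·S⁻¹ = [-33599974/94452391 40727100/94452391; -14283726/94452391 -15888501/94452391]
step 1: x' = x̄ + K·y = [30976073/94452391, -52912180/94452391]
step 1: P' = (I − K·H)·P̄ = [131854161/94452391 -10351413/94452391; -10351413/94452391 17734197/94452391]

step 0: x' = [-60921/19805, -166/3961], P' = [67233/39610 -669/7922; -669/7922 1525/7922]
step 1: x' = [30976073/94452391, -52912180/94452391], P' = [131854161/94452391 -10351413/94452391; -10351413/94452391 17734197/94452391]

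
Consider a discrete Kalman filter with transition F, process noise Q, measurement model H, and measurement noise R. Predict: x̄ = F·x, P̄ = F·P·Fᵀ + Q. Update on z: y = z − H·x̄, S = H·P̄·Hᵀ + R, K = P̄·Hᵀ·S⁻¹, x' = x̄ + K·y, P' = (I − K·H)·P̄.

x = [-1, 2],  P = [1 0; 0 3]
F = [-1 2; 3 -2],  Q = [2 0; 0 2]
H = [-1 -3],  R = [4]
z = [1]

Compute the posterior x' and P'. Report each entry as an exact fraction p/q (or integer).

x' = [115/68, -71/68]
P' = [285/34 -105/34; -105/34 53/34]

x̄ = F·x = [5, -7]
P̄ = F·P·Fᵀ + Q = [15 -15; -15 23]
y = z − H·x̄ = [-15]
S = H·P̄·Hᵀ + R = [136]
K = P̄·Hᵀ·S⁻¹ = [15/68; -27/68]
x' = x̄ + K·y = [115/68, -71/68]
P' = (I − K·H)·P̄ = [285/34 -105/34; -105/34 53/34]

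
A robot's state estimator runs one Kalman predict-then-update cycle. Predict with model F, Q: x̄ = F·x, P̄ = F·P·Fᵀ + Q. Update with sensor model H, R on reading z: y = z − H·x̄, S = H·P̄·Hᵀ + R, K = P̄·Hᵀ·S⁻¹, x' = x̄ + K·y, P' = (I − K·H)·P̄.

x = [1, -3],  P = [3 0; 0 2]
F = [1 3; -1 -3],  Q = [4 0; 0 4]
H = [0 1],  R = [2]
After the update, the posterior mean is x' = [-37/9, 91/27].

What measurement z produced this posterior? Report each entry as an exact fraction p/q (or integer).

x̄ = F·x = [-8, 8]
P̄ = F·P·Fᵀ + Q = [25 -21; -21 25]
S = H·P̄·Hᵀ + R = [27]
K = P̄·Hᵀ·S⁻¹ = [-7/9; 25/27]
x' − x̄ = [35/9, -125/27] = K·y
y = (KᵀK)⁻¹·Kᵀ·(x' − x̄) = [-5]
z = y + H·x̄ = [-5] + [8] = [3]

z = [3]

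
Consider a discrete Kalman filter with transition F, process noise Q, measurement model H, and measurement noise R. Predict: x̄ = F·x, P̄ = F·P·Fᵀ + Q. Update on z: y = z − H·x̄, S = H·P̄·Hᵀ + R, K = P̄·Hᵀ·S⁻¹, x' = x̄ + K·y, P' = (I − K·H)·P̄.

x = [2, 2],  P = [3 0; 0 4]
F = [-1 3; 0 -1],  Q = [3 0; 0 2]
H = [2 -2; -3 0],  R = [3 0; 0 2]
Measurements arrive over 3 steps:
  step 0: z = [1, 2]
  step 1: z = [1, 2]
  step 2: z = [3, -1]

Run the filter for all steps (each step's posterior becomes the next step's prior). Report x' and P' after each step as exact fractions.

step 0: x̄ = F·x = [4, -2]
step 0: P̄ = F·P·Fᵀ + Q = [42 -12; -12 6]
step 0: y = z − H·x̄ = [-11, 14]
step 0: S = H·P̄·Hᵀ + R = [291 -324; -324 380]
step 0: K = P̄·Hᵀ·S⁻¹ = [18/467 -279/934; -168/467 -99/467]
step 0: x' = x̄ + K·y = [-283/467, -472/467]
step 0: P' = (I − K·H)·P̄ = [93/467 66/467; 66/467 318/467]
step 1: x̄ = F·x = [-1133/467, 472/467]
step 1: P̄ = F·P·Fᵀ + Q = [3960/467 -888/467; -888/467 1252/467]
step 1: y = z − H·x̄ = [3677/467, -2465/467]
step 1: S = H·P̄·Hᵀ + R = [29353/467 -29088/467; -29088/467 36574/467]
step 1: K = P̄·Hᵀ·S⁻¹ = [9696/243517 -71388/243517; -84632/243517 -49572/243517]
step 1: x' = x̄ + K·y = [-137647/243517, -158580/243517]
step 1: P' = (I − K·H)·P̄ = [47592/243517 33048/243517; 33048/243517 159996/243517]
step 2: x̄ = F·x = [-338093/243517, 158580/243517]
step 2: P̄ = F·P·Fᵀ + Q = [2019819/243517 -446940/243517; -446940/243517 647030/243517]
step 2: y = z − H·x̄ = [1723897/243517, -1257796/243517]
step 2: S = H·P̄·Hᵀ + R = [14973467/243517 -14800554/243517; -14800554/243517 18665405/243517]
step 2: K = P̄·Hᵀ·S⁻¹ = [9867036/248152807 -72735291/248152807; -86211260/248152807 -50534460/248152807]
step 2: x' = x̄ + K·y = [101008081/248152807, -187688000/248152807]
step 2: P' = (I − K·H)·P̄ = [48490194/248152807 33689640/248152807; 33689640/248152807 163006530/248152807]

step 0: x' = [-283/467, -472/467], P' = [93/467 66/467; 66/467 318/467]
step 1: x' = [-137647/243517, -158580/243517], P' = [47592/243517 33048/243517; 33048/243517 159996/243517]
step 2: x' = [101008081/248152807, -187688000/248152807], P' = [48490194/248152807 33689640/248152807; 33689640/248152807 163006530/248152807]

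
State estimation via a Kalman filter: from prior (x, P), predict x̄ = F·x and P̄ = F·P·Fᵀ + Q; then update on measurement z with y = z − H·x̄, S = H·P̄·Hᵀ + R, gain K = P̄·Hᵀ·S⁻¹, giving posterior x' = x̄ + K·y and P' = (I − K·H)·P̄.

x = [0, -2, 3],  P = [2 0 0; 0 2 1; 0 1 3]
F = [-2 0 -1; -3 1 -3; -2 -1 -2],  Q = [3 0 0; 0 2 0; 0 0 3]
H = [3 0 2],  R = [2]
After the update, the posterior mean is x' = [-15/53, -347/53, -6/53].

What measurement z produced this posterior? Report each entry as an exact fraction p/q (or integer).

z = [-1]

x̄ = F·x = [-3, -11, -4]
P̄ = F·P·Fᵀ + Q = [14 20 15; 20 43 29; 15 29 29]
S = H·P̄·Hᵀ + R = [424]
K = P̄·Hᵀ·S⁻¹ = [9/53; 59/212; 103/424]
x' − x̄ = [144/53, 236/53, 206/53] = K·y
y = (KᵀK)⁻¹·Kᵀ·(x' − x̄) = [16]
z = y + H·x̄ = [16] + [-17] = [-1]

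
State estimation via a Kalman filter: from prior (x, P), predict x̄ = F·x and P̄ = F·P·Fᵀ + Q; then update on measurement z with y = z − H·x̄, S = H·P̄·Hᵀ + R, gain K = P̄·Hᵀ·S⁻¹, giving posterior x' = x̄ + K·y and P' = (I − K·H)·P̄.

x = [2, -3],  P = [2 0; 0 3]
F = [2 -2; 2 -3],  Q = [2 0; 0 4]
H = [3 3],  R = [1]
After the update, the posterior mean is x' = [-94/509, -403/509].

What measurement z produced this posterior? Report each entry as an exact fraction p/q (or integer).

z = [-3]

x̄ = F·x = [10, 13]
P̄ = F·P·Fᵀ + Q = [22 26; 26 39]
S = H·P̄·Hᵀ + R = [1018]
K = P̄·Hᵀ·S⁻¹ = [72/509; 195/1018]
x' − x̄ = [-5184/509, -7020/509] = K·y
y = (KᵀK)⁻¹·Kᵀ·(x' − x̄) = [-72]
z = y + H·x̄ = [-72] + [69] = [-3]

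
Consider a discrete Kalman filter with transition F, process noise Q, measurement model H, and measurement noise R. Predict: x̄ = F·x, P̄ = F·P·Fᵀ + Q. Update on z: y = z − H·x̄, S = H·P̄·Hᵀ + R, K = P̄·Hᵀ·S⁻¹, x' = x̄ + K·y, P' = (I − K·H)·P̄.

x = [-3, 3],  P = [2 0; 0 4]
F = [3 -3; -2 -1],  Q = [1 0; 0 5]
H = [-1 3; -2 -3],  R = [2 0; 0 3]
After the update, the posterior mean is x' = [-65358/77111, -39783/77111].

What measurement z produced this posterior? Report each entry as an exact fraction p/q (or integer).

x̄ = F·x = [-18, 3]
P̄ = F·P·Fᵀ + Q = [55 0; 0 17]
S = H·P̄·Hᵀ + R = [210 -43; -43 376]
K = P̄·Hᵀ·S⁻¹ = [-25410/77111 -25465/77111; 16983/77111 -8517/77111]
x' − x̄ = [1322640/77111, -271116/77111] = K·y
y = (KᵀK)⁻¹·Kᵀ·(x' − x̄) = [-28, -24]
z = y + H·x̄ = [-28, -24] + [27, 27] = [-1, 3]

z = [-1, 3]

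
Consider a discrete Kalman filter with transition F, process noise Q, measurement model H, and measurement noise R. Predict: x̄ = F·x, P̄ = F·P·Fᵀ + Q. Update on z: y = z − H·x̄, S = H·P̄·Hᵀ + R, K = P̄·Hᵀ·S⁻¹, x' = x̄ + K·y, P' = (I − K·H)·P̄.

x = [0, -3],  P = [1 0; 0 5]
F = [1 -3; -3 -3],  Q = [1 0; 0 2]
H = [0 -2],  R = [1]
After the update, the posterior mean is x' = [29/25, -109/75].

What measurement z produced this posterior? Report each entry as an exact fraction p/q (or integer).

x̄ = F·x = [9, 9]
P̄ = F·P·Fᵀ + Q = [47 42; 42 56]
S = H·P̄·Hᵀ + R = [225]
K = P̄·Hᵀ·S⁻¹ = [-28/75; -112/225]
x' − x̄ = [-196/25, -784/75] = K·y
y = (KᵀK)⁻¹·Kᵀ·(x' − x̄) = [21]
z = y + H·x̄ = [21] + [-18] = [3]

z = [3]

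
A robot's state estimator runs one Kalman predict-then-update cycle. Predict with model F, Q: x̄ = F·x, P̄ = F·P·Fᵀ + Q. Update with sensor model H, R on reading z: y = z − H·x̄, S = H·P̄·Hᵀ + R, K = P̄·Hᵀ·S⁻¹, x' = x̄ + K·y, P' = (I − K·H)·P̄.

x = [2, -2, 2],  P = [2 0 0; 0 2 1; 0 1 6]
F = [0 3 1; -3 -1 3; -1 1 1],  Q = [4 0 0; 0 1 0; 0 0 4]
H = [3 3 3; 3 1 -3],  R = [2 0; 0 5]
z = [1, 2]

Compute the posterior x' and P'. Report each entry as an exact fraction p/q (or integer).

x' = [-459382/240211, 860657/240211, -321182/240211]
P' = [1480346/240211 -2138374/240211 664768/240211; -2138374/240211 3186600/240211 -1017984/240211; 664768/240211 -1017984/240211 369520/240211]

x̄ = F·x = [-4, 2, -2]
P̄ = F·P·Fᵀ + Q = [34 20 16; 20 69 24; 16 24 16]
y = z − H·x̄ = [13, 6]
S = H·P̄·Hᵀ + R = [2153 465; 465 212]
K = P̄·Hᵀ·S⁻¹ = [10110/240211 61672/240211; 45363/240211 -34914/240211; 24456/240211 -26448/240211]
x' = x̄ + K·y = [-459382/240211, 860657/240211, -321182/240211]
P' = (I − K·H)·P̄ = [1480346/240211 -2138374/240211 664768/240211; -2138374/240211 3186600/240211 -1017984/240211; 664768/240211 -1017984/240211 369520/240211]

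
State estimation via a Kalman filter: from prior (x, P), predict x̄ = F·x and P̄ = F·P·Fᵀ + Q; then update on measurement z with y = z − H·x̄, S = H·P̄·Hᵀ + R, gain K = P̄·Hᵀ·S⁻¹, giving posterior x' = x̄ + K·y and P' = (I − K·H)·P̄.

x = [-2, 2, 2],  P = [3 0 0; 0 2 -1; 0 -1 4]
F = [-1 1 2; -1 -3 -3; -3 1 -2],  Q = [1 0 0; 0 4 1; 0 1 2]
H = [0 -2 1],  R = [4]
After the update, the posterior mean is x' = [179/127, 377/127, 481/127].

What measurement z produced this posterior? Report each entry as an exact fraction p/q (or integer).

z = [-3]

x̄ = F·x = [8, -10, 4]
P̄ = F·P·Fᵀ + Q = [18 -18 -5; -18 43 25; -5 25 51]
S = H·P̄·Hᵀ + R = [127]
K = P̄·Hᵀ·S⁻¹ = [31/127; -61/127; 1/127]
x' − x̄ = [-837/127, 1647/127, -27/127] = K·y
y = (KᵀK)⁻¹·Kᵀ·(x' − x̄) = [-27]
z = y + H·x̄ = [-27] + [24] = [-3]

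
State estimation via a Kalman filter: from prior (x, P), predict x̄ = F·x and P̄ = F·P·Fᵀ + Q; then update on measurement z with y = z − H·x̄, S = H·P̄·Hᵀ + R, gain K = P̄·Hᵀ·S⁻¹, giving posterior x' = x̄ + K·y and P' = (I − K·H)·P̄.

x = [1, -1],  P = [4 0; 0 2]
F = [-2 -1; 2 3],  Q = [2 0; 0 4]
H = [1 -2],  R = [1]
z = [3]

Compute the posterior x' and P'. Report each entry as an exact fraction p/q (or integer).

x̄ = F·x = [-1, -1]
P̄ = F·P·Fᵀ + Q = [20 -22; -22 38]
y = z − H·x̄ = [2]
S = H·P̄·Hᵀ + R = [261]
K = P̄·Hᵀ·S⁻¹ = [64/261; -98/261]
x' = x̄ + K·y = [-133/261, -457/261]
P' = (I − K·H)·P̄ = [1124/261 530/261; 530/261 314/261]

x' = [-133/261, -457/261]
P' = [1124/261 530/261; 530/261 314/261]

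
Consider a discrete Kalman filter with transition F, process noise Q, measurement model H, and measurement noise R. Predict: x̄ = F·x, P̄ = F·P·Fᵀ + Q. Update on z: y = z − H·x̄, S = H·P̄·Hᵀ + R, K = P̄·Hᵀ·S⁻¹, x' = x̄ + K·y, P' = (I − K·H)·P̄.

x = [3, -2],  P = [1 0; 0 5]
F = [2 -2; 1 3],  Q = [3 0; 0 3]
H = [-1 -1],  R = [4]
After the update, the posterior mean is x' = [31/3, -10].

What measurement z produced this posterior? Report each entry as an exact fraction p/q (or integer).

x̄ = F·x = [10, -3]
P̄ = F·P·Fᵀ + Q = [27 -28; -28 49]
S = H·P̄·Hᵀ + R = [24]
K = P̄·Hᵀ·S⁻¹ = [1/24; -7/8]
x' − x̄ = [1/3, -7] = K·y
y = (KᵀK)⁻¹·Kᵀ·(x' − x̄) = [8]
z = y + H·x̄ = [8] + [-7] = [1]

z = [1]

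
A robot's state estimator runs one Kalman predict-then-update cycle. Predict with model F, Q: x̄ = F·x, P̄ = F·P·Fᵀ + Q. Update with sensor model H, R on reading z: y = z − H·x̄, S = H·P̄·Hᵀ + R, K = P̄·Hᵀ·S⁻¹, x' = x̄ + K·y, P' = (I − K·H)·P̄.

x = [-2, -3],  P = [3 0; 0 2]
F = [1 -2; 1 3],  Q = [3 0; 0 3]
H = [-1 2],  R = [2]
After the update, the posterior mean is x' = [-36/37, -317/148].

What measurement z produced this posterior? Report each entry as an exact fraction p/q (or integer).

x̄ = F·x = [4, -11]
P̄ = F·P·Fᵀ + Q = [14 -9; -9 24]
S = H·P̄·Hᵀ + R = [148]
K = P̄·Hᵀ·S⁻¹ = [-8/37; 57/148]
x' − x̄ = [-184/37, 1311/148] = K·y
y = (KᵀK)⁻¹·Kᵀ·(x' − x̄) = [23]
z = y + H·x̄ = [23] + [-26] = [-3]

z = [-3]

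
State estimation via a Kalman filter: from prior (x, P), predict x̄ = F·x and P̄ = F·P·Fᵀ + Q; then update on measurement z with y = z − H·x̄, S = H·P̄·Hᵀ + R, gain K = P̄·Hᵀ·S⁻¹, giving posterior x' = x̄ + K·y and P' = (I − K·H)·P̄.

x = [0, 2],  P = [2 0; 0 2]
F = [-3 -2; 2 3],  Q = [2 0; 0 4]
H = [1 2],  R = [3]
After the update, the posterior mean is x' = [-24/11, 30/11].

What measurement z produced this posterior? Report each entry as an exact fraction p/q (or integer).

z = [3]

x̄ = F·x = [-4, 6]
P̄ = F·P·Fᵀ + Q = [28 -24; -24 30]
S = H·P̄·Hᵀ + R = [55]
K = P̄·Hᵀ·S⁻¹ = [-4/11; 36/55]
x' − x̄ = [20/11, -36/11] = K·y
y = (KᵀK)⁻¹·Kᵀ·(x' − x̄) = [-5]
z = y + H·x̄ = [-5] + [8] = [3]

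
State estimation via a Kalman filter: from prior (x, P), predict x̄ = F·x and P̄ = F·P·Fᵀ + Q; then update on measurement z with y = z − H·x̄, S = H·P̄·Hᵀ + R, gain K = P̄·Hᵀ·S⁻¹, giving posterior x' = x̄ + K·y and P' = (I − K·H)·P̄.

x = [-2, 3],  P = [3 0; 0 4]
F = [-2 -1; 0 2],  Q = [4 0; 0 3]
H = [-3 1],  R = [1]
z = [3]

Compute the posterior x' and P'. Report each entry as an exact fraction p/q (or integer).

x' = [1, 6]
P' = [42/31 235/62; 235/62 2863/248]

x̄ = F·x = [1, 6]
P̄ = F·P·Fᵀ + Q = [20 -8; -8 19]
y = z − H·x̄ = [0]
S = H·P̄·Hᵀ + R = [248]
K = P̄·Hᵀ·S⁻¹ = [-17/62; 43/248]
x' = x̄ + K·y = [1, 6]
P' = (I − K·H)·P̄ = [42/31 235/62; 235/62 2863/248]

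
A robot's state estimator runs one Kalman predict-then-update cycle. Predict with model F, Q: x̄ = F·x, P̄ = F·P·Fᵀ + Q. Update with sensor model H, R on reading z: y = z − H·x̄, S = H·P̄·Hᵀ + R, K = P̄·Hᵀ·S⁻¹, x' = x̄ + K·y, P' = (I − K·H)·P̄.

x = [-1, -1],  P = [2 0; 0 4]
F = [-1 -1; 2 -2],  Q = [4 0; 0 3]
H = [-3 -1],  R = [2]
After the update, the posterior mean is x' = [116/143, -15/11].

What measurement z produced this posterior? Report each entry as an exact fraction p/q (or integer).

x̄ = F·x = [2, 0]
P̄ = F·P·Fᵀ + Q = [10 4; 4 27]
S = H·P̄·Hᵀ + R = [143]
K = P̄·Hᵀ·S⁻¹ = [-34/143; -3/11]
x' − x̄ = [-170/143, -15/11] = K·y
y = (KᵀK)⁻¹·Kᵀ·(x' − x̄) = [5]
z = y + H·x̄ = [5] + [-6] = [-1]

z = [-1]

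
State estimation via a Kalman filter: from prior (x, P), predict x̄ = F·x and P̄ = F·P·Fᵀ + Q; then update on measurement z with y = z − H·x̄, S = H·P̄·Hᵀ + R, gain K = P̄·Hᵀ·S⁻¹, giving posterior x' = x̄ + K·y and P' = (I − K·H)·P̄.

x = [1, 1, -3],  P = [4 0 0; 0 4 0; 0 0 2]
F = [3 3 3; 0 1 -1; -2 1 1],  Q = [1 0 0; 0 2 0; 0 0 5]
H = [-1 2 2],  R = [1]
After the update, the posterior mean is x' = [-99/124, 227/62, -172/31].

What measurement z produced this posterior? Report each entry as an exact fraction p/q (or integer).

z = [-3]

x̄ = F·x = [-3, 4, -4]
P̄ = F·P·Fᵀ + Q = [91 6 -6; 6 8 2; -6 2 27]
S = H·P̄·Hᵀ + R = [248]
K = P̄·Hᵀ·S⁻¹ = [-91/248; 7/124; 8/31]
x' − x̄ = [273/124, -21/62, -48/31] = K·y
y = (KᵀK)⁻¹·Kᵀ·(x' − x̄) = [-6]
z = y + H·x̄ = [-6] + [3] = [-3]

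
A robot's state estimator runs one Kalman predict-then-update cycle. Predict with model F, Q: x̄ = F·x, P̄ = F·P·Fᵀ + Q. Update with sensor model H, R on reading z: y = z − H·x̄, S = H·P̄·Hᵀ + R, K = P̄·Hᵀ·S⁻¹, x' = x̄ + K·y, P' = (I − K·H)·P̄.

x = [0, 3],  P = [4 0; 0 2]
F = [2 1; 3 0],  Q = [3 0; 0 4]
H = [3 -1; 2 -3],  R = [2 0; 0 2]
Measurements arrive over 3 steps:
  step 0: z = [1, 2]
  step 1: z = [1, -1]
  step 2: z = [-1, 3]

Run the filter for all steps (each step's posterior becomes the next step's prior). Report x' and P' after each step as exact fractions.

step 0: x' = [487/2237, -3664/6711], P' = [894/2237 808/2237; 808/2237 3512/6711]
step 1: x' = [618471/1147486, 2394505/3442458], P' = [437093/1147486 387951/1147486; 387951/1147486 1698355/3442458]
step 2: x' = [-1492315820/2276827799, -9090078971/6830483397], P' = [865171936/2276827799 767488878/2276827799; 767488878/2276827799 3362439386/6830483397]

step 0: x̄ = F·x = [3, 0]
step 0: P̄ = F·P·Fᵀ + Q = [21 24; 24 40]
step 0: y = z − H·x̄ = [-8, -4]
step 0: S = H·P̄·Hᵀ + R = [87 -18; -18 158]
step 0: K = P̄·Hᵀ·S⁻¹ = [937/2237 -318/2237; 1880/6711 -948/2237]
step 0: x' = x̄ + K·y = [487/2237, -3664/6711]
step 0: P' = (I − K·H)·P̄ = [894/2237 808/2237; 808/2237 3512/6711]
step 1: x̄ = F·x = [-742/6711, 1461/2237]
step 1: P̄ = F·P·Fᵀ + Q = [44069/6711 7788/2237; 7788/2237 16994/2237]
step 1: y = z − H·x̄ = [4440/2237, 7922/6711]
step 1: S = H·P̄·Hᵀ + R = [106947/2237 53452/2237; 53452/2237 368168/6711]
step 1: K = P̄·Hᵀ·S⁻¹ = [230832/573743 -289667/2294972; 448301/1721229 -922453/2294972]
step 1: x' = x̄ + K·y = [618471/1147486, 2394505/3442458]
step 1: P' = (I − K·H)·P̄ = [437093/1147486 387951/1147486; 387951/1147486 1698355/3442458]
step 2: x̄ = F·x = [6105331/3442458, 1855413/1147486]
step 2: P̄ = F·P·Fᵀ + Q = [21926257/3442458 3786411/1147486; 3786411/1147486 8523781/1147486]
step 2: y = z − H·x̄ = [-2698702/573743, 14815429/3442458]
step 2: S = H·P̄·Hᵀ + R = [26939529/573743 13886668/573743; 13886668/573743 188421235/3442458]
step 2: K = P̄·Hᵀ·S⁻¹ = [914013465/2276827799 -286061381/2276827799; 1772480258/6830483397 -913730815/2276827799]
step 2: x' = x̄ + K·y = [-1492315820/2276827799, -9090078971/6830483397]
step 2: P' = (I − K·H)·P̄ = [865171936/2276827799 767488878/2276827799; 767488878/2276827799 3362439386/6830483397]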